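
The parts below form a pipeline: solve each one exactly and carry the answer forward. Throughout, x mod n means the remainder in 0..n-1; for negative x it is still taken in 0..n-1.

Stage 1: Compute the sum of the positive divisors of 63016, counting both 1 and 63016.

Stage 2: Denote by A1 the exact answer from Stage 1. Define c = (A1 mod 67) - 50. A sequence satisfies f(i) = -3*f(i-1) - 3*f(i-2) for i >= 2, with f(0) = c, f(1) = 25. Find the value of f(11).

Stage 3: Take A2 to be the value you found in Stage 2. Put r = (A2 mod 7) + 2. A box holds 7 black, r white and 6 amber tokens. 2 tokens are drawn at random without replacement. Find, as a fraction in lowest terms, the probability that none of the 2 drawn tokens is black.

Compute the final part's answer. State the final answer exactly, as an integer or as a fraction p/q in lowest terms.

Stage 1: 63016 = 2^3 * 7877; sigma = (1 + 2 + 4 + 8) * (1 + 7877) = 15 * 7878 = 118170; answer 118170
Stage 2: A1 = 118170; c = -1; f(2) = -3*(25) - 3*(-1) = -72; iterating: f(2)=-72, f(3)=141, f(4)=-207, f(5)=198, f(6)=27, f(7)=-675, f(8)=1944, f(9)=-3807, f(10)=5589, f(11)=-5346; answer -5346
Stage 3: A2 = -5346; r = 4; total draws C(17,2) = 136; favorable C(10,2) = 45; P = 45/136; answer 45/136

45/136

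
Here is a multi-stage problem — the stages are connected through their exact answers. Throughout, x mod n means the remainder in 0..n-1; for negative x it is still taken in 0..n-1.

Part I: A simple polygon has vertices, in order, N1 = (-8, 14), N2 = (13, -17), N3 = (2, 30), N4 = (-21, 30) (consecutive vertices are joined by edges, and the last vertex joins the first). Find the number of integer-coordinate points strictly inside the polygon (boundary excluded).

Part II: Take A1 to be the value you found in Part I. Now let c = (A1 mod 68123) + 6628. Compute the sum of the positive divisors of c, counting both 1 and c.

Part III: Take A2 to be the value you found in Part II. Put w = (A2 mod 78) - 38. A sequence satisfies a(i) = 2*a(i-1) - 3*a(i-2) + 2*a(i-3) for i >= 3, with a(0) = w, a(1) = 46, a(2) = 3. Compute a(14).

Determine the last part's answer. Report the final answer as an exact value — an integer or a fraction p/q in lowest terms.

-2993

Part I: cross terms: (-8*-17 - 13*14)=-46, (13*30 - 2*-17)=424, (2*30 - -21*30)=690, (-21*14 - -8*30)=-54; twice the area = |1014| = 1014; area = 507; boundary points = 1 + 1 + 23 + 1 = 26; strictly interior points = area - boundary/2 + 1 = 495; answer 495
Part II: A1 = 495; c = 7123; 7123 = 17 * 419; sigma = (1 + 17) * (1 + 419) = 18 * 420 = 7560; answer 7560
Part III: A2 = 7560; w = 34; a(3) = 2*(3) - 3*(46) + 2*(34) = -64; iterating: a(3)=-64, a(4)=-45, a(5)=108, a(6)=223, a(7)=32, a(8)=-389, a(9)=-428, a(10)=375, a(11)=1256, a(12)=531, a(13)=-1956, a(14)=-2993; answer -2993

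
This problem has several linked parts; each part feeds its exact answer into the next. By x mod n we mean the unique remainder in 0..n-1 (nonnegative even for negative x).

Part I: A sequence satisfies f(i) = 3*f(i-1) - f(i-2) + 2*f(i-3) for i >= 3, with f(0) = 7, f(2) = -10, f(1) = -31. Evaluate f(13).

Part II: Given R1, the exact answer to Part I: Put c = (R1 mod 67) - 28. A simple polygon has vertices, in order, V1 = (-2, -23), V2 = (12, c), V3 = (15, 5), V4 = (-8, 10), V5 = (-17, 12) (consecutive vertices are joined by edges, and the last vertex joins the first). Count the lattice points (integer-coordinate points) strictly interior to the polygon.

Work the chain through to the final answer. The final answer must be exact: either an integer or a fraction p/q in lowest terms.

Part I: f(3) = 3*(-10) - 1*(-31) + 2*(7) = 15; iterating: f(3)=15, f(4)=-7, f(5)=-56, f(6)=-131, f(7)=-351, f(8)=-1034, f(9)=-3013, f(10)=-8707, f(11)=-25176, f(12)=-72847, f(13)=-210779; answer -210779
Part II: R1 = -210779; c = -25; cross terms: (-2*-25 - 12*-23)=326, (12*5 - 15*-25)=435, (15*10 - -8*5)=190, (-8*12 - -17*10)=74, (-17*-23 - -2*12)=415; twice the area = |1440| = 1440; area = 720; boundary points = 2 + 3 + 1 + 1 + 5 = 12; strictly interior points = area - boundary/2 + 1 = 715; answer 715

715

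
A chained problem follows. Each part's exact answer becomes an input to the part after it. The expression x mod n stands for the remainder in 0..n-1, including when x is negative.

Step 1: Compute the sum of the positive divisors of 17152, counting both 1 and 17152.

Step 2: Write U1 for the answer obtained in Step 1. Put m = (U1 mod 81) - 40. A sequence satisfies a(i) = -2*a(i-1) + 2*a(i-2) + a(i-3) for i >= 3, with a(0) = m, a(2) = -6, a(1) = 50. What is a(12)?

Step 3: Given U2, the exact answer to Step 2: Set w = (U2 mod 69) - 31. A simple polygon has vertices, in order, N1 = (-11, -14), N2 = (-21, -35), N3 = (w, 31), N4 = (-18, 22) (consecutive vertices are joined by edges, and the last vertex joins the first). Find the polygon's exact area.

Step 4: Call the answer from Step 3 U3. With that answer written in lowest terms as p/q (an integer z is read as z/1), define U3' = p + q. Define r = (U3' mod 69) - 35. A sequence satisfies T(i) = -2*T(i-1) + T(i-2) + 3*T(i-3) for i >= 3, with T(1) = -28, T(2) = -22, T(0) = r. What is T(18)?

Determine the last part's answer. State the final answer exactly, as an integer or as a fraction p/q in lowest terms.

107750

Step 1: 17152 = 2^8 * 67; sigma = (1 + 2 + 4 + 8 + 16 + 32 + 64 + 128 + 256) * (1 + 67) = 511 * 68 = 34748; answer 34748
Step 2: U1 = 34748; m = 40; a(3) = -2*(-6) + 2*(50) + 1*(40) = 152; iterating: a(3)=152, a(4)=-266, a(5)=830, a(6)=-2040, a(7)=5474, a(8)=-14198, a(9)=37304, a(10)=-97530, a(11)=255470, a(12)=-668696; answer -668696
Step 3: U2 = -668696; w = 21; cross terms: (-11*-35 - -21*-14)=91, (-21*31 - 21*-35)=84, (21*22 - -18*31)=1020, (-18*-14 - -11*22)=494; twice the area = |1689| = 1689; area = 1689/2; answer 1689/2
Step 4: U3 = 1689/2; threaded value p + q = 1691; r = 0; T(3) = -2*(-22) + 1*(-28) + 3*(0) = 16; iterating: T(3)=16, T(4)=-138, T(5)=226, T(6)=-542, T(7)=896, T(8)=-1656, T(9)=2582, T(10)=-4132, T(11)=5878, T(12)=-8142, T(13)=9766, T(14)=-10040, T(15)=5420, T(16)=8418, T(17)=-41536, T(18)=107750; answer 107750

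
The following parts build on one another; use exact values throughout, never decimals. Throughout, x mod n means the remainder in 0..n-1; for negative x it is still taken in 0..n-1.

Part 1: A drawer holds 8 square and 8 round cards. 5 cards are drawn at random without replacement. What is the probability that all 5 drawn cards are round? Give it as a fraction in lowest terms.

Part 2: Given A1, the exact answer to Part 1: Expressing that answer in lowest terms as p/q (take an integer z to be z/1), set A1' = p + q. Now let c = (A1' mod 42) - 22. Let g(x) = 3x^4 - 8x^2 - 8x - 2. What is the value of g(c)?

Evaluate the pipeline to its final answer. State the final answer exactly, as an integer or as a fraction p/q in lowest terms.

Part 1: total draws C(16,5) = 4368; favorable C(8,5) = 56; P = 1/78; answer 1/78
Part 2: A1 = 1/78; threaded value p + q = 79; c = 15; 3*(15)^4 - 8*(15)^2 - 8*(15)^1 - 2 = (151875) + (-1800) + (-120) + (-2) = 149953; answer 149953

149953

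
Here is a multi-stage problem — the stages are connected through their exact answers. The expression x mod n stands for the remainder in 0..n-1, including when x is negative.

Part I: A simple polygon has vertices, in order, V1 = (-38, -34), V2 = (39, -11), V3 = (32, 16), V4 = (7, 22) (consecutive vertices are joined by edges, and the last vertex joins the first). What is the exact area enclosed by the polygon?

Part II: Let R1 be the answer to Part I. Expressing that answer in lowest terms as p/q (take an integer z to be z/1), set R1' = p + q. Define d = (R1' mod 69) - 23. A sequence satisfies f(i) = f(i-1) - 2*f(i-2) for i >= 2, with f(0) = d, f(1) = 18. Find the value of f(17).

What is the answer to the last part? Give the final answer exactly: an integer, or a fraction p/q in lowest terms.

Part I: cross terms: (-38*-11 - 39*-34)=1744, (39*16 - 32*-11)=976, (32*22 - 7*16)=592, (7*-34 - -38*22)=598; twice the area = |3910| = 3910; area = 1955; answer 1955
Part II: R1 = 1955; threaded value p + q = 1956; d = 1; f(2) = 1*(18) - 2*(1) = 16; iterating: f(2)=16, f(3)=-20, f(4)=-52, f(5)=-12, f(6)=92, f(7)=116, f(8)=-68, f(9)=-300, f(10)=-164, f(11)=436, f(12)=764, f(13)=-108, f(14)=-1636, f(15)=-1420, f(16)=1852, f(17)=4692; answer 4692

4692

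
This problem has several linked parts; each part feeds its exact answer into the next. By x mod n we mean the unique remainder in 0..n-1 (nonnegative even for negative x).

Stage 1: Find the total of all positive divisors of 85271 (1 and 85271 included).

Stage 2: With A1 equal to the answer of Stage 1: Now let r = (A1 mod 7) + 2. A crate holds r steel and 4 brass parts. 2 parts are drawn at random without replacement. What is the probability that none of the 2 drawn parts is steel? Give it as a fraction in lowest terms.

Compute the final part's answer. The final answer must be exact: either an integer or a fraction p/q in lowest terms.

1/6

Stage 1: 85271 = 71 * 1201; sigma = (1 + 71) * (1 + 1201) = 72 * 1202 = 86544; answer 86544
Stage 2: A1 = 86544; r = 5; total draws C(9,2) = 36; favorable C(4,2) = 6; P = 1/6; answer 1/6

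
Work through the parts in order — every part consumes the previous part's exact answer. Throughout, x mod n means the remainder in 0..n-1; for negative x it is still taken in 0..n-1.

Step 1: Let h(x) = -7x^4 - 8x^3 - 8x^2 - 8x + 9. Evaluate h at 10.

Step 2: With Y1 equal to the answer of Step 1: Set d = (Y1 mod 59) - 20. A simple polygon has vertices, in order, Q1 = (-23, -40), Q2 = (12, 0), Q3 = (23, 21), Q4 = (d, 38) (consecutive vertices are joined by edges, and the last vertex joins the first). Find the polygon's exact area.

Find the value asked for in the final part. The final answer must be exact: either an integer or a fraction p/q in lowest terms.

Step 1: -7*(10)^4 - 8*(10)^3 - 8*(10)^2 - 8*(10)^1 + 9 = (-70000) + (-8000) + (-800) + (-80) + (9) = -78871; answer -78871
Step 2: Y1 = -78871; d = -8; cross terms: (-23*0 - 12*-40)=480, (12*21 - 23*0)=252, (23*38 - -8*21)=1042, (-8*-40 - -23*38)=1194; twice the area = |2968| = 2968; area = 1484; answer 1484

1484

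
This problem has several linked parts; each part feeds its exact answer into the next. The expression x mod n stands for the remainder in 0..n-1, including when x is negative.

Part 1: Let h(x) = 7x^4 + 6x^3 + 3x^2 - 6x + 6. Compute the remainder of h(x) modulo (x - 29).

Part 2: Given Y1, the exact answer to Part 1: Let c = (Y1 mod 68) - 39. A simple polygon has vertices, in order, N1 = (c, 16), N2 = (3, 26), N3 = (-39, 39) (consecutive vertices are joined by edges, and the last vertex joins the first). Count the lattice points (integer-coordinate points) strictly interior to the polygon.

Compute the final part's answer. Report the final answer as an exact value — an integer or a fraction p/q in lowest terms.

Part 1: remainder = value at the root: 7*(29)^4 + 6*(29)^3 + 3*(29)^2 - 6*(29)^1 + 6 = (4950967) + (146334) + (2523) + (-174) + (6) = 5099656; answer 5099656
Part 2: Y1 = 5099656; c = 25; cross terms: (25*26 - 3*16)=602, (3*39 - -39*26)=1131, (-39*16 - 25*39)=-1599; twice the area = |134| = 134; area = 67; boundary points = 2 + 1 + 1 = 4; strictly interior points = area - boundary/2 + 1 = 66; answer 66

66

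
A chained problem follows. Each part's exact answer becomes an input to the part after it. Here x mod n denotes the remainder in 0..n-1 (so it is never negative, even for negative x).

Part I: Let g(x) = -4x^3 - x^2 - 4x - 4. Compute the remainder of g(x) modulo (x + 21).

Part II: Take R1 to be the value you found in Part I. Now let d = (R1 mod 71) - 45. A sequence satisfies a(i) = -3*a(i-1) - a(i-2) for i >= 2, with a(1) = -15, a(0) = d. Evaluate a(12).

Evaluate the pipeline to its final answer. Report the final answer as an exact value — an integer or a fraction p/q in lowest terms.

Part I: remainder = value at the root: -4*(-21)^3 - 1*(-21)^2 - 4*(-21)^1 - 4 = (37044) + (-441) + (84) + (-4) = 36683; answer 36683
Part II: R1 = 36683; d = 2; a(2) = -3*(-15) - 1*(2) = 43; iterating: a(2)=43, a(3)=-114, a(4)=299, a(5)=-783, a(6)=2050, a(7)=-5367, a(8)=14051, a(9)=-36786, a(10)=96307, a(11)=-252135, a(12)=660098; answer 660098

660098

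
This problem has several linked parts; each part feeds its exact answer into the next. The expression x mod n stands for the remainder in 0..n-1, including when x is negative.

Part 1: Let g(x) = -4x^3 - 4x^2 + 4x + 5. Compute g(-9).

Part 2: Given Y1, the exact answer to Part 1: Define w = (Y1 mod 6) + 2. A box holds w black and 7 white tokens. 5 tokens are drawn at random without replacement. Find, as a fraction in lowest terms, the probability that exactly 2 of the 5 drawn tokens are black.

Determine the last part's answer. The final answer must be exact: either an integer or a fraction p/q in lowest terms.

Part 1: -4*(-9)^3 - 4*(-9)^2 + 4*(-9)^1 + 5 = (2916) + (-324) + (-36) + (5) = 2561; answer 2561
Part 2: Y1 = 2561; w = 7; total draws C(14,5) = 2002; favorable C(7,2)*C(7,3) = 735; P = 105/286; answer 105/286

105/286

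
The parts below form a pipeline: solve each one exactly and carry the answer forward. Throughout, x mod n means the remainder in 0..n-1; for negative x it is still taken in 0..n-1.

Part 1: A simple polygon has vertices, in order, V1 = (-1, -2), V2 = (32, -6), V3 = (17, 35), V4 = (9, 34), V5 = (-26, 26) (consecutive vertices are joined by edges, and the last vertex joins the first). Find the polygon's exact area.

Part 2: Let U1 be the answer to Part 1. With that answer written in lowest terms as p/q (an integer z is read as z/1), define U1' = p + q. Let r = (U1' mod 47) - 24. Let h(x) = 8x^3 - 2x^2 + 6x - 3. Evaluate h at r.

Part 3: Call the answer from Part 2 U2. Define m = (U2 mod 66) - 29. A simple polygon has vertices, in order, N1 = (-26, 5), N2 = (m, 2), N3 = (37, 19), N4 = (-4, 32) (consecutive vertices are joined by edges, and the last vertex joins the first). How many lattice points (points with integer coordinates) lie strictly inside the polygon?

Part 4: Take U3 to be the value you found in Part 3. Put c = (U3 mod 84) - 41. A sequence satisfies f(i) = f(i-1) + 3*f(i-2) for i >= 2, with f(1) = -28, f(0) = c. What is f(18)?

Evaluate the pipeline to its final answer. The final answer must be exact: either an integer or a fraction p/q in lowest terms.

-44913328

Part 1: cross terms: (-1*-6 - 32*-2)=70, (32*35 - 17*-6)=1222, (17*34 - 9*35)=263, (9*26 - -26*34)=1118, (-26*-2 - -1*26)=78; twice the area = |2751| = 2751; area = 2751/2; answer 2751/2
Part 2: U1 = 2751/2; threaded value p + q = 2753; r = 3; 8*(3)^3 - 2*(3)^2 + 6*(3)^1 - 3 = (216) + (-18) + (18) + (-3) = 213; answer 213
Part 3: U2 = 213; m = -14; cross terms: (-26*2 - -14*5)=18, (-14*19 - 37*2)=-340, (37*32 - -4*19)=1260, (-4*5 - -26*32)=812; twice the area = |1750| = 1750; area = 875; boundary points = 3 + 17 + 1 + 1 = 22; strictly interior points = area - boundary/2 + 1 = 865; answer 865
Part 4: U3 = 865; c = -16; f(2) = 1*(-28) + 3*(-16) = -76; iterating: f(2)=-76, f(3)=-160, f(4)=-388, f(5)=-868, f(6)=-2032, f(7)=-4636, f(8)=-10732, f(9)=-24640, f(10)=-56836, f(11)=-130756, f(12)=-301264, f(13)=-693532, f(14)=-1597324, f(15)=-3677920, f(16)=-8469892, f(17)=-19503652, f(18)=-44913328; answer -44913328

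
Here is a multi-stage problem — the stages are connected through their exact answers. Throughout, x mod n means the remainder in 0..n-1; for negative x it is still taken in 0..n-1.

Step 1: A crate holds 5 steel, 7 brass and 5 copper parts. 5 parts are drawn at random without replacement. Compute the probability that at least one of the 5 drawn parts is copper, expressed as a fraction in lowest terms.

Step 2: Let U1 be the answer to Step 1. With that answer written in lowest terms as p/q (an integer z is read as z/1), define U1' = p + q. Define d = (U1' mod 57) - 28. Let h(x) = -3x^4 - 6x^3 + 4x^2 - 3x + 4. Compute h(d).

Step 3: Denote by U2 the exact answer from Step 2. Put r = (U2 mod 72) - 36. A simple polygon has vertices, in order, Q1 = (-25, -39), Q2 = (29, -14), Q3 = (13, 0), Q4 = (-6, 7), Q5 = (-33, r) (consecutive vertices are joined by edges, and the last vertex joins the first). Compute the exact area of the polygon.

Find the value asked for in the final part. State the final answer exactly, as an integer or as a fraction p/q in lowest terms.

1503

Step 1: total draws C(17,5) = 6188; complement C(12,5) = 792; favorable 6188 - 792 = 5396; P = 1349/1547; answer 1349/1547
Step 2: U1 = 1349/1547; threaded value p + q = 2896; d = 18; -3*(18)^4 - 6*(18)^3 + 4*(18)^2 - 3*(18)^1 + 4 = (-314928) + (-34992) + (1296) + (-54) + (4) = -348674; answer -348674
Step 3: U2 = -348674; r = -14; cross terms: (-25*-14 - 29*-39)=1481, (29*0 - 13*-14)=182, (13*7 - -6*0)=91, (-6*-14 - -33*7)=315, (-33*-39 - -25*-14)=937; twice the area = |3006| = 3006; area = 1503; answer 1503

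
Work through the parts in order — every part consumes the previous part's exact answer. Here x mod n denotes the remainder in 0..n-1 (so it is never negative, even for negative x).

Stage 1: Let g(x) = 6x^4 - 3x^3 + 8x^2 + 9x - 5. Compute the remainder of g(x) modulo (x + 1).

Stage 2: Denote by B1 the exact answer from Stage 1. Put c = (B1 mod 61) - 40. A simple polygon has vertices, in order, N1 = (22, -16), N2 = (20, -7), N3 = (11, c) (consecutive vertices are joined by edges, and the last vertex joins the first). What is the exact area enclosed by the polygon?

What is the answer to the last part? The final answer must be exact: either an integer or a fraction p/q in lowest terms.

Stage 1: remainder = value at the root: 6*(-1)^4 - 3*(-1)^3 + 8*(-1)^2 + 9*(-1)^1 - 5 = (6) + (3) + (8) + (-9) + (-5) = 3; answer 3
Stage 2: B1 = 3; c = -37; cross terms: (22*-7 - 20*-16)=166, (20*-37 - 11*-7)=-663, (11*-16 - 22*-37)=638; twice the area = |141| = 141; area = 141/2; answer 141/2

141/2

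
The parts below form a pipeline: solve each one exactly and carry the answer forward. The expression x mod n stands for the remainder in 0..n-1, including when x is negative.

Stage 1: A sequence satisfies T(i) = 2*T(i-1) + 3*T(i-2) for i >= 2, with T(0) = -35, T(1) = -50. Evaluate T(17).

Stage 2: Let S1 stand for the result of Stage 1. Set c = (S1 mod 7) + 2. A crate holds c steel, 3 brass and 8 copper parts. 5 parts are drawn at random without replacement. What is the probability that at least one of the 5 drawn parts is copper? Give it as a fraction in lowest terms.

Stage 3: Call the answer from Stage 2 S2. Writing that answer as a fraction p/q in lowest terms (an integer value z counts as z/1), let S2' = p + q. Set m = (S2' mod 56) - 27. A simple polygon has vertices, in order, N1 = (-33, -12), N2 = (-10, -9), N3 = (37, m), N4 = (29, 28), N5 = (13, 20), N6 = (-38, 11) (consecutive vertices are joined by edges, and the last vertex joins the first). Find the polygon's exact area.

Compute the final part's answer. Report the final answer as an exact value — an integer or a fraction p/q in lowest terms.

2171

Stage 1: T(2) = 2*(-50) + 3*(-35) = -205; iterating: T(2)=-205, T(3)=-560, T(4)=-1735, T(5)=-5150, T(6)=-15505, T(7)=-46460, T(8)=-139435, T(9)=-418250, T(10)=-1254805, T(11)=-3764360, T(12)=-11293135, T(13)=-33879350, T(14)=-101638105, T(15)=-304914260, T(16)=-914742835, T(17)=-2744228450; answer -2744228450
Stage 2: S1 = -2744228450; c = 4; total draws C(15,5) = 3003; complement C(7,5) = 21; favorable 3003 - 21 = 2982; P = 142/143; answer 142/143
Stage 3: S2 = 142/143; threaded value p + q = 285; m = -22; cross terms: (-33*-9 - -10*-12)=177, (-10*-22 - 37*-9)=553, (37*28 - 29*-22)=1674, (29*20 - 13*28)=216, (13*11 - -38*20)=903, (-38*-12 - -33*11)=819; twice the area = |4342| = 4342; area = 2171; answer 2171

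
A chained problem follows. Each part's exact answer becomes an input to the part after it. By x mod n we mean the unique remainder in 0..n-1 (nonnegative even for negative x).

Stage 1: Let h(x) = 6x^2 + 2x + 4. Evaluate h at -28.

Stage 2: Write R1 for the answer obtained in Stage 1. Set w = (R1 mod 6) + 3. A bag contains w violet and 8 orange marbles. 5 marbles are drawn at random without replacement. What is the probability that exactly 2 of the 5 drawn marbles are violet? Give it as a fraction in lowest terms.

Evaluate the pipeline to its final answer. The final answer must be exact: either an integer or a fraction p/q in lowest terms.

Stage 1: 6*(-28)^2 + 2*(-28)^1 + 4 = (4704) + (-56) + (4) = 4652; answer 4652
Stage 2: R1 = 4652; w = 5; total draws C(13,5) = 1287; favorable C(5,2)*C(8,3) = 560; P = 560/1287; answer 560/1287

560/1287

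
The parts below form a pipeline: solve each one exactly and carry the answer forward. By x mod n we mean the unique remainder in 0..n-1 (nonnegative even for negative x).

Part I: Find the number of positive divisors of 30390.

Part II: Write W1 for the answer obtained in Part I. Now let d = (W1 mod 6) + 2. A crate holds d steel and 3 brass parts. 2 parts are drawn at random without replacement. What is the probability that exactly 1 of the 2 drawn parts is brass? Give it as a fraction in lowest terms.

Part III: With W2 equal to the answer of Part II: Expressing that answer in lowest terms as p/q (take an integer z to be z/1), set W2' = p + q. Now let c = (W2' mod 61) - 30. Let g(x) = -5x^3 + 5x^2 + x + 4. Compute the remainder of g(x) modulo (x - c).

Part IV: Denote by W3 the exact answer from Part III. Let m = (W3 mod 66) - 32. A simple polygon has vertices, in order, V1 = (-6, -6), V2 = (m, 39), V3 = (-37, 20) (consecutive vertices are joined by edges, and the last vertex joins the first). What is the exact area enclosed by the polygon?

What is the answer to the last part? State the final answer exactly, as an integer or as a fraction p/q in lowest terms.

745/2

Part I: 30390 = 2 * 3 * 5 * 1013; number of divisors = (1+1) * (1+1) * (1+1) * (1+1) = 16; answer 16
Part II: W1 = 16; d = 6; total draws C(9,2) = 36; favorable C(3,1)*C(6,1) = 18; P = 1/2; answer 1/2
Part III: W2 = 1/2; threaded value p + q = 3; c = -27; remainder = value at the root: -5*(-27)^3 + 5*(-27)^2 + 1*(-27)^1 + 4 = (98415) + (3645) + (-27) + (4) = 102037; answer 102037
Part IV: W3 = 102037; m = -31; cross terms: (-6*39 - -31*-6)=-420, (-31*20 - -37*39)=823, (-37*-6 - -6*20)=342; twice the area = |745| = 745; area = 745/2; answer 745/2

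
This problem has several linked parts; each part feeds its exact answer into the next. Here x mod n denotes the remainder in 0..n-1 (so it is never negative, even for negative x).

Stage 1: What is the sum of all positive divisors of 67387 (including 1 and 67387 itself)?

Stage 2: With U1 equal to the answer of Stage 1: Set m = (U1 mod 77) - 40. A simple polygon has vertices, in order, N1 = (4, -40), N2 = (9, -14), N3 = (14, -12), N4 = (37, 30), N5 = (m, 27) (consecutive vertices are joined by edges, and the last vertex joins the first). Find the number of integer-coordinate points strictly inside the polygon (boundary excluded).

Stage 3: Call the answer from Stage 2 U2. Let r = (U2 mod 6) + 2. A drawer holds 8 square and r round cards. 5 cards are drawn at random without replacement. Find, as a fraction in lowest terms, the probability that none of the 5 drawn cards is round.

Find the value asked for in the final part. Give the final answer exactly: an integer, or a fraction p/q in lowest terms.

56/1287

Stage 1: 67387 = 79 * 853; sigma = (1 + 79) * (1 + 853) = 80 * 854 = 68320; answer 68320
Stage 2: U1 = 68320; m = -19; cross terms: (4*-14 - 9*-40)=304, (9*-12 - 14*-14)=88, (14*30 - 37*-12)=864, (37*27 - -19*30)=1569, (-19*-40 - 4*27)=652; twice the area = |3477| = 3477; area = 3477/2; boundary points = 1 + 1 + 1 + 1 + 1 = 5; strictly interior points = area - boundary/2 + 1 = 1737; answer 1737
Stage 3: U2 = 1737; r = 5; total draws C(13,5) = 1287; favorable C(8,5) = 56; P = 56/1287; answer 56/1287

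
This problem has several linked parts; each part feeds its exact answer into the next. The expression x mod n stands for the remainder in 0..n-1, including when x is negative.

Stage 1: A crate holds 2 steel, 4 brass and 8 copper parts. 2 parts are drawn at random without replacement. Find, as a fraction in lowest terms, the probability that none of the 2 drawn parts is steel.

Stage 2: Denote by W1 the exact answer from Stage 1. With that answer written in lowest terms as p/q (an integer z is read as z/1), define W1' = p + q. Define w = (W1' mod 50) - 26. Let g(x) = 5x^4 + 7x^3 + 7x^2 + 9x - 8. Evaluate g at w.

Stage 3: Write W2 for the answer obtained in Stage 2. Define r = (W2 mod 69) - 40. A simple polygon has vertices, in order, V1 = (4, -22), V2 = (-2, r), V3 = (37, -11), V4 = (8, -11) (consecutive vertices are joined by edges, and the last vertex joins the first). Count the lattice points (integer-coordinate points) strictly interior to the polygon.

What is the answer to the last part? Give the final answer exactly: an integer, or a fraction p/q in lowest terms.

Stage 1: total draws C(14,2) = 91; favorable C(12,2) = 66; P = 66/91; answer 66/91
Stage 2: W1 = 66/91; threaded value p + q = 157; w = -19; 5*(-19)^4 + 7*(-19)^3 + 7*(-19)^2 + 9*(-19)^1 - 8 = (651605) + (-48013) + (2527) + (-171) + (-8) = 605940; answer 605940
Stage 3: W2 = 605940; r = 11; cross terms: (4*11 - -2*-22)=0, (-2*-11 - 37*11)=-385, (37*-11 - 8*-11)=-319, (8*-22 - 4*-11)=-132; twice the area = |-836| = 836; area = 418; boundary points = 3 + 1 + 29 + 1 = 34; strictly interior points = area - boundary/2 + 1 = 402; answer 402

402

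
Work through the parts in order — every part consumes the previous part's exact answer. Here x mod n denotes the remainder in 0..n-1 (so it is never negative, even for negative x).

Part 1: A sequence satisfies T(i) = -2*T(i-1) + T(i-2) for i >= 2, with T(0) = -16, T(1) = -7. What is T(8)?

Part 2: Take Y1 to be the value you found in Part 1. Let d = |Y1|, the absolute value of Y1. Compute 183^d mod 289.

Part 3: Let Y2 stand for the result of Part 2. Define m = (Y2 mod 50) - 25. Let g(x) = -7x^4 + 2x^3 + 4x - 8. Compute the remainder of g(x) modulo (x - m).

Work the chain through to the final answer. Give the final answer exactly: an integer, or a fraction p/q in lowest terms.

Part 1: T(2) = -2*(-7) + 1*(-16) = -2; iterating: T(2)=-2, T(3)=-3, T(4)=4, T(5)=-11, T(6)=26, T(7)=-63, T(8)=152; answer 152
Part 2: Y1 = 152; d = 152; squarings mod 289: 183^1=183, 183^2=254, 183^4=69, 183^8=137, 183^16=273, 183^32=256, 183^64=222, 183^128=154; 183^152 = 183^8 * 183^16 * 183^128 = 273 (mod 289); answer 273
Part 3: Y2 = 273; m = -2; remainder = value at the root: -7*(-2)^4 + 2*(-2)^3 + 4*(-2)^1 - 8 = (-112) + (-16) + (-8) + (-8) = -144; answer -144

-144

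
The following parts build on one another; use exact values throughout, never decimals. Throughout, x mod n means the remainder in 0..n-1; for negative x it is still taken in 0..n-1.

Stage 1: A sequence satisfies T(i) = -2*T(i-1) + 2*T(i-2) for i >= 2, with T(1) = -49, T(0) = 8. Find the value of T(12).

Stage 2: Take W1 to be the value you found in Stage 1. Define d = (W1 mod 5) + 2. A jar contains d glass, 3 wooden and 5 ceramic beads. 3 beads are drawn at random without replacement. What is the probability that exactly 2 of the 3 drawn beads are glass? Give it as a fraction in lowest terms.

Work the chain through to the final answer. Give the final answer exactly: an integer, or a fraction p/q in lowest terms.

Stage 1: T(2) = -2*(-49) + 2*(8) = 114; iterating: T(2)=114, T(3)=-326, T(4)=880, T(5)=-2412, T(6)=6584, T(7)=-17992, T(8)=49152, T(9)=-134288, T(10)=366880, T(11)=-1002336, T(12)=2738432; answer 2738432
Stage 2: W1 = 2738432; d = 4; total draws C(12,3) = 220; favorable C(4,2)*C(8,1) = 48; P = 12/55; answer 12/55

12/55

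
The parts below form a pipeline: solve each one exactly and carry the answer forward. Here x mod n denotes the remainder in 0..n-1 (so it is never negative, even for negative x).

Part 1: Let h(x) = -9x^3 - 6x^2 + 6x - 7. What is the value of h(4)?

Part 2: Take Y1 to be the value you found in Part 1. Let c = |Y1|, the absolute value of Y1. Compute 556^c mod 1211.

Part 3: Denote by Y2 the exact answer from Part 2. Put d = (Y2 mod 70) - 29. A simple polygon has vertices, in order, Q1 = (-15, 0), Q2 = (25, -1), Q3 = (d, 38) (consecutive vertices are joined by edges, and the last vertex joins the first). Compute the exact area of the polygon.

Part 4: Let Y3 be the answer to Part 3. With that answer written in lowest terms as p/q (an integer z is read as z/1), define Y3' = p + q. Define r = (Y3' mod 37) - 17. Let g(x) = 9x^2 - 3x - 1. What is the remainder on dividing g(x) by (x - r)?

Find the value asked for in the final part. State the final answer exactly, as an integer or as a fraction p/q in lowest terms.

Part 1: -9*(4)^3 - 6*(4)^2 + 6*(4)^1 - 7 = (-576) + (-96) + (24) + (-7) = -655; answer -655
Part 2: Y1 = -655; c = 655; squarings mod 1211: 556^1=556, 556^2=331, 556^4=571, 556^8=282, 556^16=809, 556^32=541, 556^64=830, 556^128=1052, 556^256=1061, 556^512=702; 556^655 = 556^1 * 556^2 * 556^4 * 556^8 * 556^128 * 556^512 = 1116 (mod 1211); answer 1116
Part 3: Y2 = 1116; d = 37; cross terms: (-15*-1 - 25*0)=15, (25*38 - 37*-1)=987, (37*0 - -15*38)=570; twice the area = |1572| = 1572; area = 786; answer 786
Part 4: Y3 = 786; threaded value p + q = 787; r = -7; remainder = value at the root: 9*(-7)^2 - 3*(-7)^1 - 1 = (441) + (21) + (-1) = 461; answer 461

461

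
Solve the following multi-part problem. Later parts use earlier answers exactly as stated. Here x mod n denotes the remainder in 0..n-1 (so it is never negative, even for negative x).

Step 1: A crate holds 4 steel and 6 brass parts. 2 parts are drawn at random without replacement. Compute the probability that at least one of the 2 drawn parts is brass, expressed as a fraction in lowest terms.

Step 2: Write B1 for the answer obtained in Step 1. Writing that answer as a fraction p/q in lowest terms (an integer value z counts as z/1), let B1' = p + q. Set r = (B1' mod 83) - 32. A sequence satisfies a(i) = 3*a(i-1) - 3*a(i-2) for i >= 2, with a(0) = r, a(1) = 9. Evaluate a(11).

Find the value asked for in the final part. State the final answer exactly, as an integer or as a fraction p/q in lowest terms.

-5103

Step 1: total draws C(10,2) = 45; complement C(4,2) = 6; favorable 45 - 6 = 39; P = 13/15; answer 13/15
Step 2: B1 = 13/15; threaded value p + q = 28; r = -4; a(2) = 3*(9) - 3*(-4) = 39; iterating: a(2)=39, a(3)=90, a(4)=153, a(5)=189, a(6)=108, a(7)=-243, a(8)=-1053, a(9)=-2430, a(10)=-4131, a(11)=-5103; answer -5103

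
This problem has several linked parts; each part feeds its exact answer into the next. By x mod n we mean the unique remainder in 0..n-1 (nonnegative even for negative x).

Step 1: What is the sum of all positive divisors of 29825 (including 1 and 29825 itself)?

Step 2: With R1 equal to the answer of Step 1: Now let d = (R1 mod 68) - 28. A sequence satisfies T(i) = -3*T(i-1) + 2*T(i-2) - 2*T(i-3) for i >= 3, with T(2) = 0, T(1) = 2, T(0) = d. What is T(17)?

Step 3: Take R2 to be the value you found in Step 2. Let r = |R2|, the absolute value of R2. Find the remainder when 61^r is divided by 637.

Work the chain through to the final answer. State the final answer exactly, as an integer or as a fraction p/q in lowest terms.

536

Step 1: 29825 = 5^2 * 1193; sigma = (1 + 5 + 25) * (1 + 1193) = 31 * 1194 = 37014; answer 37014
Step 2: R1 = 37014; d = -6; T(3) = -3*(0) + 2*(2) - 2*(-6) = 16; iterating: T(3)=16, T(4)=-52, T(5)=188, T(6)=-700, T(7)=2580, T(8)=-9516, T(9)=35108, T(10)=-129516, T(11)=477796, T(12)=-1762636, T(13)=6502532, T(14)=-23988460, T(15)=88495716, T(16)=-326469132, T(17)=1204375748; answer 1204375748
Step 3: R2 = 1204375748; r = 1204375748; squarings mod 637: 61^1=61, 61^2=536, 61^4=9, 61^8=81, 61^16=191, 61^32=172, 61^64=282, 61^128=536, 61^256=9, 61^512=81, 61^1024=191, 61^2048=172, 61^4096=282, 61^8192=536, 61^16384=9, 61^32768=81, 61^65536=191, 61^131072=172, 61^262144=282, 61^524288=536, 61^1048576=9, 61^2097152=81, 61^4194304=191, 61^8388608=172, 61^16777216=282, 61^33554432=536, 61^67108864=9, 61^134217728=81, 61^268435456=191, 61^536870912=172, 61^1073741824=282; 61^1204375748 = 61^4 * 61^64 * 61^128 * 61^4096 * 61^16384 * 61^65536 * 61^524288 * 61^4194304 * 61^8388608 * 61^16777216 * 61^33554432 * 61^67108864 * 61^1073741824 = 536 (mod 637); answer 536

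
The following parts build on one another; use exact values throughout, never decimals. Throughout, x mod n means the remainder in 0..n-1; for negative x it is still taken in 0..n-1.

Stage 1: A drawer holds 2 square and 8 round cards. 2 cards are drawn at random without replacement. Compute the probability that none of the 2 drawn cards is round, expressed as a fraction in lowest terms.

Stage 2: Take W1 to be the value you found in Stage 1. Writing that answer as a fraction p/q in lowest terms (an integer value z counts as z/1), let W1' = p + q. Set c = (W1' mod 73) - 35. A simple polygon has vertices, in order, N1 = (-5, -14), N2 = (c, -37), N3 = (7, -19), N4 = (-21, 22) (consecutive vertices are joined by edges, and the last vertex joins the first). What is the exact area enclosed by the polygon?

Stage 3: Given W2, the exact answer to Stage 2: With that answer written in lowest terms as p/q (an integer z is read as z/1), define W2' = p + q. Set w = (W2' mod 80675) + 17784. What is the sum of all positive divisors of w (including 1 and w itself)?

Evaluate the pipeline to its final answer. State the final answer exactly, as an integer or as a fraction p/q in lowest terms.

Stage 1: total draws C(10,2) = 45; favorable C(2,2) = 1; P = 1/45; answer 1/45
Stage 2: W1 = 1/45; threaded value p + q = 46; c = 11; cross terms: (-5*-37 - 11*-14)=339, (11*-19 - 7*-37)=50, (7*22 - -21*-19)=-245, (-21*-14 - -5*22)=404; twice the area = |548| = 548; area = 274; answer 274
Stage 3: W2 = 274; threaded value p + q = 275; w = 18059; 18059 is prime, so its only divisors are 1 and 18059; sigma = 1 + 18059 = 18060; answer 18060

18060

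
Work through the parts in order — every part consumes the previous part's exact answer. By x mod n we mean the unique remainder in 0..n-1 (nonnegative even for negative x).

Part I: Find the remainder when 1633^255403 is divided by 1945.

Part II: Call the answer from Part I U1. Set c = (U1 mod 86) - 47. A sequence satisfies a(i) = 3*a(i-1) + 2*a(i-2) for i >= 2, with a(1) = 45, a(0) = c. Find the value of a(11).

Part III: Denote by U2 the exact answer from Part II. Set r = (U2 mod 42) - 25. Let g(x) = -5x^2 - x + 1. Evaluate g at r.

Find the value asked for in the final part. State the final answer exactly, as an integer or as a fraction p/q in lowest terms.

-993

Part I: squarings mod 1945: 1633^1=1633, 1633^2=94, 1633^4=1056, 1633^8=651, 1633^16=1736, 1633^32=891, 1633^64=321, 1633^128=1901, 1633^256=1936, 1633^512=81, 1633^1024=726, 1633^2048=1926, 1633^4096=361, 1633^8192=6, 1633^16384=36, 1633^32768=1296, 1633^65536=1081, 1633^131072=1561; 1633^255403 = 1633^1 * 1633^2 * 1633^8 * 1633^32 * 1633^128 * 1633^256 * 1633^1024 * 1633^8192 * 1633^16384 * 1633^32768 * 1633^65536 * 1633^131072 = 872 (mod 1945); answer 872
Part II: U1 = 872; c = -35; a(2) = 3*(45) + 2*(-35) = 65; iterating: a(2)=65, a(3)=285, a(4)=985, a(5)=3525, a(6)=12545, a(7)=44685, a(8)=159145, a(9)=566805, a(10)=2018705, a(11)=7189725; answer 7189725
Part III: U2 = 7189725; r = 14; -5*(14)^2 - 1*(14)^1 + 1 = (-980) + (-14) + (1) = -993; answer -993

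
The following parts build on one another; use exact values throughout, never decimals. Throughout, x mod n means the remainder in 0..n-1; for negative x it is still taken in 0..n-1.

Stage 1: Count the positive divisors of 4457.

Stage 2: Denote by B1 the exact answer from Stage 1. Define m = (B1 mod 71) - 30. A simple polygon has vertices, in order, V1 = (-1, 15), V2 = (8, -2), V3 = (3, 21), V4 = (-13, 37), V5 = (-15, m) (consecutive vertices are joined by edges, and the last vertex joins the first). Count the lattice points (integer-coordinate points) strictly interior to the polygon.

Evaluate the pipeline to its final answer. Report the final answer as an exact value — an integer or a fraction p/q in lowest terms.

544

Stage 1: 4457 is prime, so its only divisors are 1 and 4457; count = 2; answer 2
Stage 2: B1 = 2; m = -28; cross terms: (-1*-2 - 8*15)=-118, (8*21 - 3*-2)=174, (3*37 - -13*21)=384, (-13*-28 - -15*37)=919, (-15*15 - -1*-28)=-253; twice the area = |1106| = 1106; area = 553; boundary points = 1 + 1 + 16 + 1 + 1 = 20; strictly interior points = area - boundary/2 + 1 = 544; answer 544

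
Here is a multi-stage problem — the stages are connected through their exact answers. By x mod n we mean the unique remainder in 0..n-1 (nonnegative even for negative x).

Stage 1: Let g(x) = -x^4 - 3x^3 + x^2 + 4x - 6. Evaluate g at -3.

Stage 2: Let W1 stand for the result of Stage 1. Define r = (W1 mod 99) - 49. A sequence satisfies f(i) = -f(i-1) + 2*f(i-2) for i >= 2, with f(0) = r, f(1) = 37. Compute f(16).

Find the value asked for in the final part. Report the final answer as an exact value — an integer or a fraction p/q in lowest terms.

Stage 1: -1*(-3)^4 - 3*(-3)^3 + 1*(-3)^2 + 4*(-3)^1 - 6 = (-81) + (81) + (9) + (-12) + (-6) = -9; answer -9
Stage 2: W1 = -9; r = 41; f(2) = -1*(37) + 2*(41) = 45; iterating: f(2)=45, f(3)=29, f(4)=61, f(5)=-3, f(6)=125, f(7)=-131, f(8)=381, f(9)=-643, f(10)=1405, f(11)=-2691, f(12)=5501, f(13)=-10883, f(14)=21885, f(15)=-43651, f(16)=87421; answer 87421

87421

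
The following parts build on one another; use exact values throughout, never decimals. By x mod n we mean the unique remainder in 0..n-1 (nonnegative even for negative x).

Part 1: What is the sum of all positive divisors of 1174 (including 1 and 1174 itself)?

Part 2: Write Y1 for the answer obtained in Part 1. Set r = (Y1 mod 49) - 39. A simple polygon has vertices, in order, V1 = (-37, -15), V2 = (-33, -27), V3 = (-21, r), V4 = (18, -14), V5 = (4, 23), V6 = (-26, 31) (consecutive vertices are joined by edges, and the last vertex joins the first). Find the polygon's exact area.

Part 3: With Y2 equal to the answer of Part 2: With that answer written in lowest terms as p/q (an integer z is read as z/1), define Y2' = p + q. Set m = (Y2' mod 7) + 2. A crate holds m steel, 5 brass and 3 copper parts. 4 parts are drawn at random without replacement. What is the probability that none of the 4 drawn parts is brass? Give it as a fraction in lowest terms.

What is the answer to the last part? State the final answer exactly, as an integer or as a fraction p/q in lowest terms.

Part 1: 1174 = 2 * 587; sigma = (1 + 2) * (1 + 587) = 3 * 588 = 1764; answer 1764
Part 2: Y1 = 1764; r = -39; cross terms: (-37*-27 - -33*-15)=504, (-33*-39 - -21*-27)=720, (-21*-14 - 18*-39)=996, (18*23 - 4*-14)=470, (4*31 - -26*23)=722, (-26*-15 - -37*31)=1537; twice the area = |4949| = 4949; area = 4949/2; answer 4949/2
Part 3: Y2 = 4949/2; threaded value p + q = 4951; m = 4; total draws C(12,4) = 495; favorable C(7,4) = 35; P = 7/99; answer 7/99

7/99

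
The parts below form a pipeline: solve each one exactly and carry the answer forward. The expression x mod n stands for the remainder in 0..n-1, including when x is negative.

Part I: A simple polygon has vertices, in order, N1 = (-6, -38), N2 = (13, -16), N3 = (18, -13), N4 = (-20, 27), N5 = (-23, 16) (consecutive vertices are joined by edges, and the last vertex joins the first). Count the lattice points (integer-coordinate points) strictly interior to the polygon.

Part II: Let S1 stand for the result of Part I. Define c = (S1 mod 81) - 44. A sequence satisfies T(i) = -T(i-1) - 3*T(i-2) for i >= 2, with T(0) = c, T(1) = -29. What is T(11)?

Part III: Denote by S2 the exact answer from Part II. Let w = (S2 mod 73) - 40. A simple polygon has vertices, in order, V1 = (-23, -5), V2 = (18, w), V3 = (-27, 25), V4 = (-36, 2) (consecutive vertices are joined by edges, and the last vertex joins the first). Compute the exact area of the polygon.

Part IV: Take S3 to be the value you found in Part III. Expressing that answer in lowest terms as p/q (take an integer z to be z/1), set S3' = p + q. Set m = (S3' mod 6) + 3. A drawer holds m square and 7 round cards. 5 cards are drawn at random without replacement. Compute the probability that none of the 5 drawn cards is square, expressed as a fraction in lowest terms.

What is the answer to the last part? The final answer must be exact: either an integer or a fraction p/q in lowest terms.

7/429

Part I: cross terms: (-6*-16 - 13*-38)=590, (13*-13 - 18*-16)=119, (18*27 - -20*-13)=226, (-20*16 - -23*27)=301, (-23*-38 - -6*16)=970; twice the area = |2206| = 2206; area = 1103; boundary points = 1 + 1 + 2 + 1 + 1 = 6; strictly interior points = area - boundary/2 + 1 = 1101; answer 1101
Part II: S1 = 1101; c = 4; T(2) = -1*(-29) - 3*(4) = 17; iterating: T(2)=17, T(3)=70, T(4)=-121, T(5)=-89, T(6)=452, T(7)=-185, T(8)=-1171, T(9)=1726, T(10)=1787, T(11)=-6965; answer -6965
Part III: S2 = -6965; w = 3; cross terms: (-23*3 - 18*-5)=21, (18*25 - -27*3)=531, (-27*2 - -36*25)=846, (-36*-5 - -23*2)=226; twice the area = |1624| = 1624; area = 812; answer 812
Part IV: S3 = 812; threaded value p + q = 813; m = 6; total draws C(13,5) = 1287; favorable C(7,5) = 21; P = 7/429; answer 7/429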